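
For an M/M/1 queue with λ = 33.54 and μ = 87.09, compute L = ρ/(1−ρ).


ρ = λ/μ = 33.54/87.09 = 0.3851
L = ρ/(1−ρ) = 0.3851/(1 − 0.3851) = 0.3851/0.6149 = 0.6263

Final: 0.6263


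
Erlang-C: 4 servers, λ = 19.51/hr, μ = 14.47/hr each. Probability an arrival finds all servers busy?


a = λ/μ = 1.3483; ρ = a/4 = 0.3371
P₀ = 0.258163 (from M/M/c formula)
C(c,a) = [a^c/(c!(1−ρ))]·P₀ = [3.30487/(24·0.6629)]·0.258163
= 0.20772·0.258163 = 0.053626

Final: 0.053626


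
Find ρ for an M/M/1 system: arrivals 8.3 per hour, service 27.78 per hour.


ρ = λ/μ = 8.3/27.78 = 0.2988

Final: 0.2988


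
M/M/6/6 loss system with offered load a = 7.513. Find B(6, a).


B(c,a) = (a^c/c!) / Σ_{k=0}^{c} a^k/k!
a^6/6! = 249.774350
Σ terms (k=0..6): 1.00000 + 7.51300 + 28.22258 + 70.67876 + 132.75238 + 199.47373 + 249.77435 = 689.414798
B = 249.774350/689.414798 = 0.362299

Final: 0.362299


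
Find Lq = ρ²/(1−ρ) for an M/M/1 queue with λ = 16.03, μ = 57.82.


ρ = 16.03/57.82 = 0.2772
Lq = ρ²/(1−ρ) = 0.07686/0.7228 = 0.1063

Final: 0.1063


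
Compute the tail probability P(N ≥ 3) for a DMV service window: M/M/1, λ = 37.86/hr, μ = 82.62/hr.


ρ = 37.86/82.62 = 0.4582
P(N ≥ n) = ρ^n = 0.4582^3 = 0.096225

Final: 0.096225


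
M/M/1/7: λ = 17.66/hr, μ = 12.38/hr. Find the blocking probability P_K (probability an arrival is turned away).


ρ = λ/μ = 17.66/12.38 = 1.4265
P_K = (1−ρ)ρ^K/(1−ρ^(K+1)) = (-0.4265·12.019610)/(1 − 17.145906)
= -5.126296/-16.145906 = 0.317498

Final: 0.317498


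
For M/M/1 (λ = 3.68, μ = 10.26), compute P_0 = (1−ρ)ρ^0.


ρ = 3.68/10.26 = 0.3587
P_n = (1−ρ)·ρ^n = (1 − 0.3587)·0.3587^0 = 0.6413·1.000000 = 0.641326

Final: 0.641326


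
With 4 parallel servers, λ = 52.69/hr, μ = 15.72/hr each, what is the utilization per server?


ρ = λ/(cμ) = 52.69/(4·15.72) = 52.69/62.88 = 0.8379

Final: 0.8379


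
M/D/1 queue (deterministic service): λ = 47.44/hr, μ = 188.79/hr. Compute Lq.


ρ = 47.44/188.79 = 0.2513
M/D/1: Lq = ρ²/(2(1−ρ)) = 0.06314/(2·0.7487) = 0.04217

Final: 0.04217


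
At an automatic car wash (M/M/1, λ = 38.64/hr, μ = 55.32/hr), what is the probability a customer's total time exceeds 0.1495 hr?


W ~ Exponential(μ−λ) for M/M/1.
μ − λ = 55.32 − 38.64 = 16.6800
P(W > t) = e^{−(μ−λ)t} = e^{−2.4937} = 0.082607

Final: 0.082607


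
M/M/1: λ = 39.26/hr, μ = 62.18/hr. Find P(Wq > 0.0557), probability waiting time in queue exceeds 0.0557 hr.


ρ = 39.26/62.18 = 0.6314
P(Wq > t) = ρ·e^{−(μ−λ)t} = 0.6314·e^{−1.2766}
= 0.6314·0.278972 = 0.176141

Final: 0.176141


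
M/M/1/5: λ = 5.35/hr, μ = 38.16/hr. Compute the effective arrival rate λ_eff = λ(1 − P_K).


ρ = 0.1402; P_K = (1−ρ)ρ^5/(1−ρ^6) = 0.00004657
λ_eff = λ(1 − P_K) = 5.35·(1 − 0.00004657) = 5.35·0.999953 = 5.3498 /hr

Final: 5.3498 /hr


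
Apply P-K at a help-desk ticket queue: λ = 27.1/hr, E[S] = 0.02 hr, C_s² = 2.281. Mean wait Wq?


ρ = λ·E[S] = 27.1·0.02 = 0.5420
E[S²] = E[S]²(1+C_s²) = 0.02²·(1+2.281) = 0.001312
Wq = λ·E[S²]/(2(1−ρ)) = 27.1·0.001312/(2·0.4580) = 0.03883 hr

Final: 0.03883 hr


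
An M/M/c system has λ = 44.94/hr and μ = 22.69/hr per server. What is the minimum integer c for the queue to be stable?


Stability requires cμ > λ ⇔ c > λ/μ.
λ/μ = 44.94/22.69 = 1.9806
Minimum integer c = ⌊1.9806⌋ + 1 = 2
Check: 2·22.69 = 45.38 > 44.94, while 1·22.69 = 22.69 ≤ 44.94

Final: 2 servers


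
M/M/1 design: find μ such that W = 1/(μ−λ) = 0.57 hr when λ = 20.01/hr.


W = 1/(μ−λ) ⇒ μ − λ = 1/W = 1/0.57 = 1.7544
μ = λ + 1/W = 20.01 + 1.7544 = 21.7644 per hr

Final: 21.7644 /hr


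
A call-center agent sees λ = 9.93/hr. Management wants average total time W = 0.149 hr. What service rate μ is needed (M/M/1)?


W = 1/(μ−λ) ⇒ μ − λ = 1/W = 1/0.149 = 6.7114
μ = λ + 1/W = 9.93 + 6.7114 = 16.6414 per hr

Final: 16.6414 /hr


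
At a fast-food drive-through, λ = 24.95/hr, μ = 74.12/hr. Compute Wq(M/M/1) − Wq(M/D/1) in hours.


ρ = 24.95/74.12 = 0.3366
Wq(M/M/1) = ρ/(μ−λ) = 0.3366/49.17 = 0.006846 hr
Wq(M/D/1) = ρ/(2(μ−λ)) = 0.003423 hr
Savings = 0.006846 − 0.003423 = 0.003423 hr

Final: 0.003423 hr


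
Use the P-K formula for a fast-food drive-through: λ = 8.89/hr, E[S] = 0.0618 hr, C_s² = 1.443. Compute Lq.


ρ = λ·E[S] = 8.89·0.0618 = 0.5494
Lq = ρ²(1+C_s²)/(2(1−ρ)) = 0.3018·(1+1.443)/(2·0.4506)
= 0.3018·2.4430/0.9012 = 0.81825

Final: 0.81825


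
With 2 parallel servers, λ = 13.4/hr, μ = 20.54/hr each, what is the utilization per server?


ρ = λ/(cμ) = 13.4/(2·20.54) = 13.4/41.08 = 0.3262

Final: 0.3262


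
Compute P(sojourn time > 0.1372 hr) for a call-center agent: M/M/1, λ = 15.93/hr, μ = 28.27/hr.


W ~ Exponential(μ−λ) for M/M/1.
μ − λ = 28.27 − 15.93 = 12.3400
P(W > t) = e^{−(μ−λ)t} = e^{−1.6930} = 0.183958

Final: 0.183958


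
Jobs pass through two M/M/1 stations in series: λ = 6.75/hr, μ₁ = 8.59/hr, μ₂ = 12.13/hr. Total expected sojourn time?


Each node sees arrival rate λ = 6.75/hr (tandem ⇒ throughput preserved).
W₁ = 1/(μ₁−λ) = 1/(8.59−6.75) = 0.54348 hr
W₂ = 1/(μ₂−λ) = 1/(12.13−6.75) = 0.18587 hr
W_total = W₁ + W₂ = 0.54348 + 0.18587 = 0.72935 hr

Final: 0.72935 hr


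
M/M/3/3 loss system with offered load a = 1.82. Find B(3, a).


B(c,a) = (a^c/c!) / Σ_{k=0}^{c} a^k/k!
a^3/3! = 1.004761
Σ terms (k=0..3): 1.00000 + 1.82000 + 1.65620 + 1.00476 = 5.480961
B = 1.004761/5.480961 = 0.183318

Final: 0.183318


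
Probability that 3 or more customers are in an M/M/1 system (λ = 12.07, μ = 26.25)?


ρ = 12.07/26.25 = 0.4598
P(N ≥ n) = ρ^n = 0.4598^3 = 0.097215

Final: 0.097215


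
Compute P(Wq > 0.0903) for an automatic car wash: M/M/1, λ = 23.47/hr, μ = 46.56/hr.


ρ = 23.47/46.56 = 0.5041
P(Wq > t) = ρ·e^{−(μ−λ)t} = 0.5041·e^{−2.0850}
= 0.5041·0.124304 = 0.062659

Final: 0.062659


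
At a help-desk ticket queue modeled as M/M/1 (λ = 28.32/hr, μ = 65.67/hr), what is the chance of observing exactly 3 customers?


ρ = 28.32/65.67 = 0.4312
P_n = (1−ρ)·ρ^n = (1 − 0.4312)·0.4312^3 = 0.5688·0.080201 = 0.045614

Final: 0.045614


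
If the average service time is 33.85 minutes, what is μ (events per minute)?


μ = 1/(service time) in consistent units.
1 minute = 1 min, so μ = 1/33.85 = 0.02954 per minute

Final: 0.02954 /min


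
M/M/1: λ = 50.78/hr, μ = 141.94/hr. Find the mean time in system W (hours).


W = 1/(μ−λ) = 1/(141.94 − 50.78) = 1/91.16 = 0.01097 hr

Final: 0.01097 hr


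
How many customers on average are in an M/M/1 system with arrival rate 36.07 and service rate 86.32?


ρ = λ/μ = 36.07/86.32 = 0.4179
L = ρ/(1−ρ) = 0.4179/(1 − 0.4179) = 0.4179/0.5821 = 0.7178

Final: 0.7178


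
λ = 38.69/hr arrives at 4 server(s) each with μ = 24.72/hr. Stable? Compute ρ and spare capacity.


Total capacity cμ = 4·24.72 = 98.88/hr
ρ = λ/(cμ) = 38.69/98.88 = 0.3913
Stable ⇔ ρ < 1: YES
Spare capacity = cμ − λ = 98.88 − 38.69 = 60.19/hr

Final: ρ = 0.3913; stable; margin = 60.19/hr


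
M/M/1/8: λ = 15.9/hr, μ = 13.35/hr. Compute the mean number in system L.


ρ = 15.9/13.35 = 1.1910
L = ρ[1 − (K+1)ρ^K + Kρ^(K+1)] / [(1−ρ)(1−ρ^(K+1))]
Numerator: 1.1910·(1 − 9·4.048805 + 8·4.822172) = 3.737552
Denominator: (-0.1910)·(-3.822172) = 0.730078
L = 3.737552/0.730078 = 5.1194

Final: 5.1194


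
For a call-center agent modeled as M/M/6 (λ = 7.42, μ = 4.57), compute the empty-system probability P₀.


a = λ/μ = 7.42/4.57 = 1.6236; ρ = a/c = 0.2706
Σ_{k=0}^{5} a^k/k! (terms k=0..5) = 1.00000 + 1.62363 + 1.31809 + 0.71337 + 0.28956 + 0.09403 = 5.03868
Tail: a^6/(6!(1−ρ)) = 18.32003/(720·0.7294) = 0.03488
P₀ = 1/(5.03868 + 0.03488) = 1/5.07356 = 0.197100

Final: 0.197100


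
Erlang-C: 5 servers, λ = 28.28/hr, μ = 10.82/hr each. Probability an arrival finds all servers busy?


a = λ/μ = 2.6137; ρ = a/5 = 0.5227
P₀ = 0.071026 (from M/M/c formula)
C(c,a) = [a^c/(c!(1−ρ))]·P₀ = [121.97216/(120·0.4773)]·0.071026
= 2.12971·0.071026 = 0.151265

Final: 0.151265


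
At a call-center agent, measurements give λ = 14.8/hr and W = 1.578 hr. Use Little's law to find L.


L = λW = 14.8·1.578 = 23.3544

Final: 23.3544


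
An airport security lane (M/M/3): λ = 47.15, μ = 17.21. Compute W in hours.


a = 2.7397; ρ = 0.9132; P₀ = 0.021281
Lq = P₀·a^c·ρ/(c!(1−ρ)²) = 8.84642
Wq = Lq/λ = 8.84642/47.15 = 0.18762 hr
W = Wq + 1/μ = 0.18762 + 0.05811 = 0.24573 hr

Final: 0.24573 hr


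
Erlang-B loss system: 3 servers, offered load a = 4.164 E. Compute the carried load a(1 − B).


B(3,4.164) = 0.465201 (Erlang-B)
Carried load = a(1 − B) = 4.164·(1 − 0.465201) = 4.164·0.534799 = 2.2269 E

Final: 2.2269 Erlangs


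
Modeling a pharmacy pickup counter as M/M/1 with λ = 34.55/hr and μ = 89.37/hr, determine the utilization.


ρ = λ/μ = 34.55/89.37 = 0.3866

Final: 0.3866


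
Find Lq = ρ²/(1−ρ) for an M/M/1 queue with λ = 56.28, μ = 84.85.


ρ = 56.28/84.85 = 0.6633
Lq = ρ²/(1−ρ) = 0.4400/0.3367 = 1.3066

Final: 1.3066


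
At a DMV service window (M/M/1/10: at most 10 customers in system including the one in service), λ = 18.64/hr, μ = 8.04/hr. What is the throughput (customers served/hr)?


ρ = 2.3184; P_K = (1−ρ)ρ^10/(1−ρ^11) = 0.568724
λ_eff = λ(1 − P_K) = 18.64·(1 − 0.568724) = 18.64·0.431276 = 8.0390 /hr

Final: 8.0390 /hr


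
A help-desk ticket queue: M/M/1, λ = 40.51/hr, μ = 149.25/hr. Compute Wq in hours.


ρ = 40.51/149.25 = 0.2714
Wq = ρ/(μ−λ) = 0.2714/(149.25 − 40.51) = 0.2714/108.74 = 0.002496 hr

Final: 0.002496 hr


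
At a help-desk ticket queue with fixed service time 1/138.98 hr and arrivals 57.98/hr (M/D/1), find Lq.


ρ = 57.98/138.98 = 0.4172
M/D/1: Lq = ρ²/(2(1−ρ)) = 0.1740/(2·0.5828) = 0.14931

Final: 0.14931


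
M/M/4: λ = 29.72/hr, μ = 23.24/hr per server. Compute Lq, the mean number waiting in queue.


a = λ/μ = 1.2788; ρ = a/4 = 0.3197
P₀ = 0.277092
Lq = P₀·a^c·ρ / (c!·(1−ρ)²) = 0.277092·2.67455·0.3197/(24·0.46280)
= 0.02133

Final: 0.02133


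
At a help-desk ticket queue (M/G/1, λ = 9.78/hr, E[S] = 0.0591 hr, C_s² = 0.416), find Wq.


ρ = λ·E[S] = 9.78·0.0591 = 0.5780
E[S²] = E[S]²(1+C_s²) = 0.0591²·(1+0.416) = 0.004946
Wq = λ·E[S²]/(2(1−ρ)) = 9.78·0.004946/(2·0.4220) = 0.05731 hr

Final: 0.05731 hr


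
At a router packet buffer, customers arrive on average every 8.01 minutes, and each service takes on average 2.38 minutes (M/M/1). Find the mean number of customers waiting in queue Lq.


λ = 60/8.01 = 7.4906 /hr
μ = 60/2.38 = 25.2101 /hr
ρ = λ/μ = 7.4906/25.2101 = 0.2971
Lq = ρ²/(1−ρ) = 0.08829/0.7029 = 0.1256

Final: 0.1256


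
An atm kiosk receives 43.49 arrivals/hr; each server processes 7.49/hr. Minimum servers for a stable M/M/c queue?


Stability requires cμ > λ ⇔ c > λ/μ.
λ/μ = 43.49/7.49 = 5.8064
Minimum integer c = ⌊5.8064⌋ + 1 = 6
Check: 6·7.49 = 44.94 > 43.49, while 5·7.49 = 37.45 ≤ 43.49

Final: 6 servers


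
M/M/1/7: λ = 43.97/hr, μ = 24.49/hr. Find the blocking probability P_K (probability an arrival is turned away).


ρ = λ/μ = 43.97/24.49 = 1.7954
P_K = (1−ρ)ρ^K/(1−ρ^(K+1)) = (-0.7954·60.141432)/(1 − 107.979533)
= -47.838101/-106.979533 = 0.447171

Final: 0.447171


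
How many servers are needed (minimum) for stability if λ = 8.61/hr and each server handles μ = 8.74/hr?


Stability requires cμ > λ ⇔ c > λ/μ.
λ/μ = 8.61/8.74 = 0.9851
Minimum integer c = ⌊0.9851⌋ + 1 = 1
Check: 1·8.74 = 8.74 > 8.61, while 0·8.74 = 0.00 ≤ 8.61

Final: 1 servers


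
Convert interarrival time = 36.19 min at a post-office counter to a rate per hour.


λ = 1/(interarrival time) in consistent units.
1 hour = 60 min, so λ = 60/36.19 = 1.6579 per hour

Final: 1.6579 /hr


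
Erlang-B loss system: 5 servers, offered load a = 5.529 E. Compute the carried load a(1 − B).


B(5,5.529) = 0.326245 (Erlang-B)
Carried load = a(1 − B) = 5.529·(1 − 0.326245) = 5.529·0.673755 = 3.7252 E

Final: 3.7252 Erlangs


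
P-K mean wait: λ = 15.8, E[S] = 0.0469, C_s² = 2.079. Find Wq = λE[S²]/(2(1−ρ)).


ρ = λ·E[S] = 15.8·0.0469 = 0.7410
E[S²] = E[S]²(1+C_s²) = 0.0469²·(1+2.079) = 0.006773
Wq = λ·E[S²]/(2(1−ρ)) = 15.8·0.006773/(2·0.2590) = 0.20659 hr

Final: 0.20659 hr


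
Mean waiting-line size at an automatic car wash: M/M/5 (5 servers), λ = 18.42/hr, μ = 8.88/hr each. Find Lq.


a = λ/μ = 2.0743; ρ = a/5 = 0.4149
P₀ = 0.124507
Lq = P₀·a^c·ρ / (c!·(1−ρ)²) = 0.124507·38.40460·0.4149/(120·0.34238)
= 0.04828

Final: 0.04828


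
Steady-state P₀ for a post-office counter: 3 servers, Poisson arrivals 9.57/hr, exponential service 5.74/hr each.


a = λ/μ = 9.57/5.74 = 1.6672; ρ = a/c = 0.5557
Σ_{k=0}^{2} a^k/k! (terms k=0..2) = 1.00000 + 1.66725 + 1.38986 = 4.05710
Tail: a^3/(3!(1−ρ)) = 4.63447/(6·0.4443) = 1.73868
P₀ = 1/(4.05710 + 1.73868) = 1/5.79579 = 0.172539

Final: 0.172539


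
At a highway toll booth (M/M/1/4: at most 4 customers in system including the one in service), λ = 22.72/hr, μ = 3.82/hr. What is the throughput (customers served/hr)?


ρ = 5.9476; P_K = (1−ρ)ρ^4/(1−ρ^5) = 0.831978
λ_eff = λ(1 − P_K) = 22.72·(1 − 0.831978) = 22.72·0.168022 = 3.8175 /hr

Final: 3.8175 /hr


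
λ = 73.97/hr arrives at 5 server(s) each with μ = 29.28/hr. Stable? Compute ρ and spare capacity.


Total capacity cμ = 5·29.28 = 146.40/hr
ρ = λ/(cμ) = 73.97/146.40 = 0.5053
Stable ⇔ ρ < 1: YES
Spare capacity = cμ − λ = 146.40 − 73.97 = 72.43/hr

Final: ρ = 0.5053; stable; margin = 72.43/hr


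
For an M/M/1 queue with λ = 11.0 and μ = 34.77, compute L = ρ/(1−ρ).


ρ = λ/μ = 11.0/34.77 = 0.3164
L = ρ/(1−ρ) = 0.3164/(1 − 0.3164) = 0.3164/0.6836 = 0.4628

Final: 0.4628


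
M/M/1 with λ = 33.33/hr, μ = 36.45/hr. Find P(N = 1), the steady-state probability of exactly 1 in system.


ρ = 33.33/36.45 = 0.9144
P_n = (1−ρ)·ρ^n = (1 − 0.9144)·0.9144^1 = 0.08560·0.914403 = 0.078270

Final: 0.078270


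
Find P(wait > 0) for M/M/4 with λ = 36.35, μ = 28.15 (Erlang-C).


a = λ/μ = 1.2913; ρ = a/4 = 0.3228
P₀ = 0.273601 (from M/M/c formula)
C(c,a) = [a^c/(c!(1−ρ))]·P₀ = [2.78038/(24·0.6772)]·0.273601
= 0.17108·0.273601 = 0.046807

Final: 0.046807


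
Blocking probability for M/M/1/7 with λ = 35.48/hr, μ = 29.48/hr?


ρ = λ/μ = 35.48/29.48 = 1.2035
P_K = (1−ρ)ρ^K/(1−ρ^(K+1)) = (-0.2035·3.657572)/(1 − 4.401990)
= -0.744418/-3.401990 = 0.218818

Final: 0.218818


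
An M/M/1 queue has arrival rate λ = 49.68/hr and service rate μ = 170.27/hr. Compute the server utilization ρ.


ρ = λ/μ = 49.68/170.27 = 0.2918

Final: 0.2918


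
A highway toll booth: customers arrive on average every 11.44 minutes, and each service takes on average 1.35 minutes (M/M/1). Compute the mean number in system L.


λ = 60/11.44 = 5.2448 /hr
μ = 60/1.35 = 44.4444 /hr
ρ = λ/μ = 5.2448/44.4444 = 0.1180
L = ρ/(1−ρ) = 0.1180/0.8820 = 0.1338

Final: 0.1338


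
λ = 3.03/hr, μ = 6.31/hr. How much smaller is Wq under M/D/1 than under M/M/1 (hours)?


ρ = 3.03/6.31 = 0.4802
Wq(M/M/1) = ρ/(μ−λ) = 0.4802/3.28 = 0.14640 hr
Wq(M/D/1) = ρ/(2(μ−λ)) = 0.07320 hr
Savings = 0.14640 − 0.07320 = 0.07320 hr

Final: 0.07320 hr


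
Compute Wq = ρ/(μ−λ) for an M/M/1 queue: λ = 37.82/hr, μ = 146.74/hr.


ρ = 37.82/146.74 = 0.2577
Wq = ρ/(μ−λ) = 0.2577/(146.74 − 37.82) = 0.2577/108.92 = 0.002366 hr

Final: 0.002366 hr


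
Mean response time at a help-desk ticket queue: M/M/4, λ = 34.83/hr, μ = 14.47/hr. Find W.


a = 2.4070; ρ = 0.6018; P₀ = 0.082368
Lq = P₀·a^c·ρ/(c!(1−ρ)²) = 0.43715
Wq = Lq/λ = 0.43715/34.83 = 0.01255 hr
W = Wq + 1/μ = 0.01255 + 0.06911 = 0.08166 hr

Final: 0.08166 hr


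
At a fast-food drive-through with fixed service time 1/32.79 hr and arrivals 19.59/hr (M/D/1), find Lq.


ρ = 19.59/32.79 = 0.5974
M/D/1: Lq = ρ²/(2(1−ρ)) = 0.3569/(2·0.4026) = 0.44333

Final: 0.44333


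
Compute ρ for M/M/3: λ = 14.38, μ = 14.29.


ρ = λ/(cμ) = 14.38/(3·14.29) = 14.38/42.87 = 0.3354

Final: 0.3354


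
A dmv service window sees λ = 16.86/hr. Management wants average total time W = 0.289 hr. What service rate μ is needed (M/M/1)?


W = 1/(μ−λ) ⇒ μ − λ = 1/W = 1/0.289 = 3.4602
μ = λ + 1/W = 16.86 + 3.4602 = 20.3202 per hr

Final: 20.3202 /hr


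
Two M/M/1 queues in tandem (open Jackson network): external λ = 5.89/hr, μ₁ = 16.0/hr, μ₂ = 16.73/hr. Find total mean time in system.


Each node sees arrival rate λ = 5.89/hr (tandem ⇒ throughput preserved).
W₁ = 1/(μ₁−λ) = 1/(16.0−5.89) = 0.09891 hr
W₂ = 1/(μ₂−λ) = 1/(16.73−5.89) = 0.09225 hr
W_total = W₁ + W₂ = 0.09891 + 0.09225 = 0.19116 hr

Final: 0.19116 hr


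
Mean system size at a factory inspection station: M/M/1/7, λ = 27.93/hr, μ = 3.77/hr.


ρ = 27.93/3.77 = 7.4085
L = ρ[1 − (K+1)ρ^K + Kρ^(K+1)] / [(1−ρ)(1−ρ^(K+1))]
Numerator: 7.4085·(1 − 8·1224918.230940 + 7·9074792.092881) = 398015092.967584
Denominator: (-6.4085)·(-9074791.092881) = 58155690.398937
L = 398015092.967584/58155690.398937 = 6.8440

Final: 6.8440


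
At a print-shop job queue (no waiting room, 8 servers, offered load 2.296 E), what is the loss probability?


B(c,a) = (a^c/c!) / Σ_{k=0}^{c} a^k/k!
a^8/8! = 0.019154
Σ terms (k=0..8): 1.00000 + 2.29600 + 2.63581 + 2.01727 + 1.15791 + 0.53171 + 0.20347 + 0.06674 + 0.01915 = 9.928069
B = 0.019154/9.928069 = 0.001929

Final: 0.001929


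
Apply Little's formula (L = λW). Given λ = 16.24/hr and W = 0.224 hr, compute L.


L = λW = 16.24·0.224 = 3.6378

Final: 3.6378


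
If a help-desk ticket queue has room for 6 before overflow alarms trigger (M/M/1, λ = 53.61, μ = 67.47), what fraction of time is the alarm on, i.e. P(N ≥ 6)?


ρ = 53.61/67.47 = 0.7946
P(N ≥ n) = ρ^n = 0.7946^6 = 0.251658

Final: 0.251658


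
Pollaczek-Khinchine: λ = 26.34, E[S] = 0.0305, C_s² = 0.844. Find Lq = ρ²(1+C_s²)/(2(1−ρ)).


ρ = λ·E[S] = 26.34·0.0305 = 0.8034
Lq = ρ²(1+C_s²)/(2(1−ρ)) = 0.6454·(1+0.844)/(2·0.1966)
= 0.6454·1.8440/0.3933 = 3.02630

Final: 3.02630


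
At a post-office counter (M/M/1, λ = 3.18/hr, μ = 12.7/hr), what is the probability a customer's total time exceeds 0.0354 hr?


W ~ Exponential(μ−λ) for M/M/1.
μ − λ = 12.7 − 3.18 = 9.5200
P(W > t) = e^{−(μ−λ)t} = e^{−0.3370} = 0.713903

Final: 0.713903


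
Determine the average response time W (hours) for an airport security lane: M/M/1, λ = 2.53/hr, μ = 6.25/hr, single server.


W = 1/(μ−λ) = 1/(6.25 − 2.53) = 1/3.72 = 0.2688 hr

Final: 0.2688 hr


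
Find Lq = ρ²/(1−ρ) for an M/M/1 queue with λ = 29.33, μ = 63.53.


ρ = 29.33/63.53 = 0.4617
Lq = ρ²/(1−ρ) = 0.2131/0.5383 = 0.3959

Final: 0.3959


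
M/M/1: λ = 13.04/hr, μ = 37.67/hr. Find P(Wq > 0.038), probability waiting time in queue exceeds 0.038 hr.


ρ = 13.04/37.67 = 0.3462
P(Wq > t) = ρ·e^{−(μ−λ)t} = 0.3462·e^{−0.9359}
= 0.3462·0.392217 = 0.135771

Final: 0.135771


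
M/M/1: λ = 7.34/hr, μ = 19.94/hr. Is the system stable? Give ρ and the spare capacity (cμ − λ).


Total capacity cμ = 1·19.94 = 19.94/hr
ρ = λ/(cμ) = 7.34/19.94 = 0.3681
Stable ⇔ ρ < 1: YES
Spare capacity = cμ − λ = 19.94 − 7.34 = 12.60/hr

Final: ρ = 0.3681; stable; margin = 12.60/hr


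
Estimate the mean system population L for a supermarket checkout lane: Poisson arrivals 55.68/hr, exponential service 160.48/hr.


ρ = λ/μ = 55.68/160.48 = 0.3470
L = ρ/(1−ρ) = 0.3470/(1 − 0.3470) = 0.3470/0.6530 = 0.5313

Final: 0.5313


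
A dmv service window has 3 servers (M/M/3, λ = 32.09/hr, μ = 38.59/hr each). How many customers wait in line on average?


a = λ/μ = 0.8316; ρ = a/3 = 0.2772
P₀ = 0.432919
Lq = P₀·a^c·ρ / (c!·(1−ρ)²) = 0.432919·0.57502·0.2772/(6·0.52246)
= 0.02201

Final: 0.02201


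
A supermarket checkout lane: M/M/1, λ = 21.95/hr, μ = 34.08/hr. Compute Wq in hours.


ρ = 21.95/34.08 = 0.6441
Wq = ρ/(μ−λ) = 0.6441/(34.08 − 21.95) = 0.6441/12.13 = 0.05310 hr

Final: 0.05310 hr


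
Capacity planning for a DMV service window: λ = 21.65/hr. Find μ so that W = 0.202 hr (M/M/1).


W = 1/(μ−λ) ⇒ μ − λ = 1/W = 1/0.202 = 4.9505
μ = λ + 1/W = 21.65 + 4.9505 = 26.6005 per hr

Final: 26.6005 /hr


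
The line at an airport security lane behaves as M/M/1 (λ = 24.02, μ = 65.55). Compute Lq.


ρ = 24.02/65.55 = 0.3664
Lq = ρ²/(1−ρ) = 0.1343/0.6336 = 0.2119

Final: 0.2119


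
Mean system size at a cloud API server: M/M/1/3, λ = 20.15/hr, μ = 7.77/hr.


ρ = 20.15/7.77 = 2.5933
L = ρ[1 − (K+1)ρ^K + Kρ^(K+1)] / [(1−ρ)(1−ρ^(K+1))]
Numerator: 2.5933·(1 − 4·17.440627 + 3·45.228911) = 173.555097
Denominator: (-1.5933)·(-44.228911) = 70.470259
L = 173.555097/70.470259 = 2.4628

Final: 2.4628


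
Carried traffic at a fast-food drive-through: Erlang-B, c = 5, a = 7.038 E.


B(5,7.038) = 0.426956 (Erlang-B)
Carried load = a(1 − B) = 7.038·(1 − 0.426956) = 7.038·0.573044 = 4.0331 E

Final: 4.0331 Erlangs


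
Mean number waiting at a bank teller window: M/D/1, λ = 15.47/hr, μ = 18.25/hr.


ρ = 15.47/18.25 = 0.8477
M/D/1: Lq = ρ²/(2(1−ρ)) = 0.7185/(2·0.1523) = 2.35854

Final: 2.35854


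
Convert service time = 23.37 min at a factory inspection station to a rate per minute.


μ = 1/(service time) in consistent units.
1 minute = 1 min, so μ = 1/23.37 = 0.04279 per minute

Final: 0.04279 /min


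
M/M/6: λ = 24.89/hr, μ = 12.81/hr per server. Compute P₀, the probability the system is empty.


a = λ/μ = 24.89/12.81 = 1.9430; ρ = a/c = 0.3238
Σ_{k=0}^{5} a^k/k! (terms k=0..5) = 1.00000 + 1.94301 + 1.88765 + 1.22258 + 0.59387 + 0.23078 = 6.87789
Tail: a^6/(6!(1−ρ)) = 53.80896/(720·0.6762) = 0.11053
P₀ = 1/(6.87789 + 0.11053) = 1/6.98842 = 0.143094

Final: 0.143094


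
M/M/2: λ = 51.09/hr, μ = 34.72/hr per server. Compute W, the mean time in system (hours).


a = 1.4715; ρ = 0.7357; P₀ = 0.152244
Lq = P₀·a^c·ρ/(c!(1−ρ)²) = 1.73659
Wq = Lq/λ = 1.73659/51.09 = 0.03399 hr
W = Wq + 1/μ = 0.03399 + 0.02880 = 0.06279 hr

Final: 0.06279 hr


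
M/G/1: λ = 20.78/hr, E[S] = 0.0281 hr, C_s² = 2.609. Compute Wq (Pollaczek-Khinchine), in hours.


ρ = λ·E[S] = 20.78·0.0281 = 0.5839
E[S²] = E[S]²(1+C_s²) = 0.0281²·(1+2.609) = 0.002850
Wq = λ·E[S²]/(2(1−ρ)) = 20.78·0.002850/(2·0.4161) = 0.07116 hr

Final: 0.07116 hr


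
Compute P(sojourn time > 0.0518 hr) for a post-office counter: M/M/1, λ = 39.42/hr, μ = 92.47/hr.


W ~ Exponential(μ−λ) for M/M/1.
μ − λ = 92.47 − 39.42 = 53.0500
P(W > t) = e^{−(μ−λ)t} = e^{−2.7480} = 0.064056

Final: 0.064056


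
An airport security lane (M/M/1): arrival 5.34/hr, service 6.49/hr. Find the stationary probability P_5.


ρ = 5.34/6.49 = 0.8228
P_n = (1−ρ)·ρ^n = (1 − 0.8228)·0.8228^5 = 0.1772·0.377123 = 0.066825

Final: 0.066825


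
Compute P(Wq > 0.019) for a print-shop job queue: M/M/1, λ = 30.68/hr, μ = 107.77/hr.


ρ = 30.68/107.77 = 0.2847
P(Wq > t) = ρ·e^{−(μ−λ)t} = 0.2847·e^{−1.4647}
= 0.2847·0.231145 = 0.065802

Final: 0.065802


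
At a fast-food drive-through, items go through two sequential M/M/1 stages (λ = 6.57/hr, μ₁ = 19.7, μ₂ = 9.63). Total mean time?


Each node sees arrival rate λ = 6.57/hr (tandem ⇒ throughput preserved).
W₁ = 1/(μ₁−λ) = 1/(19.7−6.57) = 0.07616 hr
W₂ = 1/(μ₂−λ) = 1/(9.63−6.57) = 0.32680 hr
W_total = W₁ + W₂ = 0.07616 + 0.32680 = 0.40296 hr

Final: 0.40296 hr


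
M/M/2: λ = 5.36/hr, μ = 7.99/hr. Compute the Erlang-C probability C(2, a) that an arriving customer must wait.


a = λ/μ = 0.6708; ρ = a/2 = 0.3354
P₀ = 0.497657 (from M/M/c formula)
C(c,a) = [a^c/(c!(1−ρ))]·P₀ = [0.45002/(2·0.6646)]·0.497657
= 0.33858·0.497657 = 0.168496

Final: 0.168496


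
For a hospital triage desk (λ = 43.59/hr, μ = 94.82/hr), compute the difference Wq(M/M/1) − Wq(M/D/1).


ρ = 43.59/94.82 = 0.4597
Wq(M/M/1) = ρ/(μ−λ) = 0.4597/51.23 = 0.008974 hr
Wq(M/D/1) = ρ/(2(μ−λ)) = 0.004487 hr
Savings = 0.008974 − 0.004487 = 0.004487 hr

Final: 0.004487 hr


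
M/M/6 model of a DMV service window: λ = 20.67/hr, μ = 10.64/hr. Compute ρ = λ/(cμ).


ρ = λ/(cμ) = 20.67/(6·10.64) = 20.67/63.84 = 0.3238

Final: 0.3238


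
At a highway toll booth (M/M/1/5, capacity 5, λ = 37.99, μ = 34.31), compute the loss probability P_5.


ρ = λ/μ = 37.99/34.31 = 1.1073
P_K = (1−ρ)ρ^K/(1−ρ^(K+1)) = (-0.1073·1.664343)/(1 − 1.842856)
= -0.178513/-0.842856 = 0.211795

Final: 0.211795


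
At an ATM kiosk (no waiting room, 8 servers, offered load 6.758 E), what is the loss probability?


B(c,a) = (a^c/c!) / Σ_{k=0}^{c} a^k/k!
a^8/8! = 107.900877
Σ terms (k=0..8): 1.00000 + 6.75800 + 22.83528 + 51.44028 + 86.90835 + 117.46533 + 132.30511 + 127.73114 + 107.90088 = 654.344365
B = 107.900877/654.344365 = 0.164899

Final: 0.164899


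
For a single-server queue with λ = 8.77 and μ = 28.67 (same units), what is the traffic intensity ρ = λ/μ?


ρ = λ/μ = 8.77/28.67 = 0.3059

Final: 0.3059


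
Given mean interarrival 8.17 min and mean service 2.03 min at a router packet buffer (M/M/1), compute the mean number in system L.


λ = 60/8.17 = 7.3439 /hr
μ = 60/2.03 = 29.5567 /hr
ρ = λ/μ = 7.3439/29.5567 = 0.2485
L = ρ/(1−ρ) = 0.2485/0.7515 = 0.3306

Final: 0.3306


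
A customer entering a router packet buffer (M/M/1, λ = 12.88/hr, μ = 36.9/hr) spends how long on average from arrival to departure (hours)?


W = 1/(μ−λ) = 1/(36.9 − 12.88) = 1/24.02 = 0.04163 hr

Final: 0.04163 hr


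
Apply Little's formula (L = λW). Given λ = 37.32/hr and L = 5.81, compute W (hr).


W = L/λ = 5.81/37.32 = 0.1557 hr

Final: 0.1557 hr


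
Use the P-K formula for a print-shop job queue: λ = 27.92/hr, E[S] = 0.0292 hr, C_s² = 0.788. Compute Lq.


ρ = λ·E[S] = 27.92·0.0292 = 0.8153
Lq = ρ²(1+C_s²)/(2(1−ρ)) = 0.6647·(1+0.788)/(2·0.1847)
= 0.6647·1.7880/0.3695 = 3.21649

Final: 3.21649


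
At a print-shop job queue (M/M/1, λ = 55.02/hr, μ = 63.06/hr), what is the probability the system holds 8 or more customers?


ρ = 55.02/63.06 = 0.8725
P(N ≥ n) = ρ^n = 0.8725^8 = 0.335840

Final: 0.335840


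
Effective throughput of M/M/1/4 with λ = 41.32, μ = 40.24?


ρ = 1.0268; P_K = (1−ρ)ρ^4/(1−ρ^5) = 0.210732
λ_eff = λ(1 − P_K) = 41.32·(1 − 0.210732) = 41.32·0.789268 = 32.6126 /hr

Final: 32.6126 /hr


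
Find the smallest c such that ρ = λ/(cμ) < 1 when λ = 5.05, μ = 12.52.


Stability requires cμ > λ ⇔ c > λ/μ.
λ/μ = 5.05/12.52 = 0.4034
Minimum integer c = ⌊0.4034⌋ + 1 = 1
Check: 1·12.52 = 12.52 > 5.05, while 0·12.52 = 0.00 ≤ 5.05

Final: 1 servers


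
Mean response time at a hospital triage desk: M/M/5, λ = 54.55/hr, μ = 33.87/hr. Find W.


a = 1.6106; ρ = 0.3221; P₀ = 0.199307
Lq = P₀·a^c·ρ/(c!(1−ρ)²) = 0.01262
Wq = Lq/λ = 0.01262/54.55 = 0.0002313 hr
W = Wq + 1/μ = 0.0002313 + 0.02952 = 0.02976 hr

Final: 0.02976 hr


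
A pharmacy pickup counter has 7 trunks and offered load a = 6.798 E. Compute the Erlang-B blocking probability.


B(c,a) = (a^c/c!) / Σ_{k=0}^{c} a^k/k!
a^7/7! = 133.118246
Σ terms (k=0..7): 1.00000 + 6.79800 + 23.10640 + 52.35911 + 88.98430 + 120.98306 + 137.07380 + 133.11825 = 563.422918
B = 133.118246/563.422918 = 0.236267

Final: 0.236267


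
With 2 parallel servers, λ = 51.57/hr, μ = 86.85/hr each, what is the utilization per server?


ρ = λ/(cμ) = 51.57/(2·86.85) = 51.57/173.70 = 0.2969

Final: 0.2969


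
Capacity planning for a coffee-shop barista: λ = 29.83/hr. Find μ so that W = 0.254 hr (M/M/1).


W = 1/(μ−λ) ⇒ μ − λ = 1/W = 1/0.254 = 3.9370
μ = λ + 1/W = 29.83 + 3.9370 = 33.7670 per hr

Final: 33.7670 /hr


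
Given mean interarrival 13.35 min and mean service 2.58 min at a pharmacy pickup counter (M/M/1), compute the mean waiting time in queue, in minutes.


λ = 60/13.35 = 4.4944 /hr
μ = 60/2.58 = 23.2558 /hr
ρ = λ/μ = 4.4944/23.2558 = 0.1933
Wq = ρ/(μ−λ) = 0.1933/(23.2558−4.4944) = 0.01030 hr
In minutes: 0.01030·60 = 0.6181 min

Final: 0.6181 min


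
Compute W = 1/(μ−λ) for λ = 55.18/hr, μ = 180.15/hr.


W = 1/(μ−λ) = 1/(180.15 − 55.18) = 1/124.97 = 0.008002 hr

Final: 0.008002 hr


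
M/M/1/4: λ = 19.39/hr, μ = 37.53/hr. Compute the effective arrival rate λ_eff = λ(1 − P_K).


ρ = 0.5167; P_K = (1−ρ)ρ^4/(1−ρ^5) = 0.035756
λ_eff = λ(1 − P_K) = 19.39·(1 − 0.035756) = 19.39·0.964244 = 18.6967 /hr

Final: 18.6967 /hr


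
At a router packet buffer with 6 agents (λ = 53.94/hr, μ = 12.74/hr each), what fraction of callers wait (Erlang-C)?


a = λ/μ = 4.2339; ρ = a/6 = 0.7057
P₀ = 0.012698 (from M/M/c formula)
C(c,a) = [a^c/(c!(1−ρ))]·P₀ = [5760.35282/(720·0.2943)]·0.012698
= 27.18033·0.012698 = 0.345131

Final: 0.345131


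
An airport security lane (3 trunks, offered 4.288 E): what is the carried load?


B(3,4.288) = 0.475727 (Erlang-B)
Carried load = a(1 − B) = 4.288·(1 − 0.475727) = 4.288·0.524273 = 2.2481 E

Final: 2.2481 Erlangs


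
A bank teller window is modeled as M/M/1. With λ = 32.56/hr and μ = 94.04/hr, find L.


ρ = λ/μ = 32.56/94.04 = 0.3462
L = ρ/(1−ρ) = 0.3462/(1 − 0.3462) = 0.3462/0.6538 = 0.5296

Final: 0.5296


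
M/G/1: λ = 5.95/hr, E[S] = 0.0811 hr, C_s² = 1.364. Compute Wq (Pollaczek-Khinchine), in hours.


ρ = λ·E[S] = 5.95·0.0811 = 0.4825
E[S²] = E[S]²(1+C_s²) = 0.0811²·(1+1.364) = 0.015549
Wq = λ·E[S²]/(2(1−ρ)) = 5.95·0.015549/(2·0.5175) = 0.08939 hr

Final: 0.08939 hr


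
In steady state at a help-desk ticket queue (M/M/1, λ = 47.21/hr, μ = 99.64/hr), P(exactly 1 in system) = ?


ρ = 47.21/99.64 = 0.4738
P_n = (1−ρ)·ρ^n = (1 − 0.4738)·0.4738^1 = 0.5262·0.473806 = 0.249314

Final: 0.249314


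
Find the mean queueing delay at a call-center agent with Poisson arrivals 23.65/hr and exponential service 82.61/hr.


ρ = 23.65/82.61 = 0.2863
Wq = ρ/(μ−λ) = 0.2863/(82.61 − 23.65) = 0.2863/58.96 = 0.004856 hr

Final: 0.004856 hr


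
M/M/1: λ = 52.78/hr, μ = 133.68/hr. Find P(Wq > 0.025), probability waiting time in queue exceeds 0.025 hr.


ρ = 52.78/133.68 = 0.3948
P(Wq > t) = ρ·e^{−(μ−λ)t} = 0.3948·e^{−2.0225}
= 0.3948·0.132324 = 0.052245

Final: 0.052245


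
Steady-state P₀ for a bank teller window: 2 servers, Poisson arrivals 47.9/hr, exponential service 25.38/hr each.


a = λ/μ = 47.9/25.38 = 1.8873; ρ = a/c = 0.9437
Σ_{k=0}^{1} a^k/k! (terms k=0..1) = 1.00000 + 1.88731 = 2.88731
Tail: a^2/(2!(1−ρ)) = 3.56195/(2·0.05634) = 31.60919
P₀ = 1/(2.88731 + 31.60919) = 1/34.49650 = 0.028988

Final: 0.028988


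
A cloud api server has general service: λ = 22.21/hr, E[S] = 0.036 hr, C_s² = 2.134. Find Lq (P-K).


ρ = λ·E[S] = 22.21·0.036 = 0.7996
Lq = ρ²(1+C_s²)/(2(1−ρ)) = 0.6393·(1+2.134)/(2·0.2004)
= 0.6393·3.1340/0.4009 = 4.99789

Final: 4.99789


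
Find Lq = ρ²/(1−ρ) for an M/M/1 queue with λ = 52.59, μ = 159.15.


ρ = 52.59/159.15 = 0.3304
Lq = ρ²/(1−ρ) = 0.1092/0.6696 = 0.1631

Final: 0.1631


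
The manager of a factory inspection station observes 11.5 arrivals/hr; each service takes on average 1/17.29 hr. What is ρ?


ρ = λ/μ = 11.5/17.29 = 0.6651

Final: 0.6651


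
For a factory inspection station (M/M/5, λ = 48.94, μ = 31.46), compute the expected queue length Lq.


a = λ/μ = 1.5556; ρ = a/5 = 0.3111
P₀ = 0.210648
Lq = P₀·a^c·ρ / (c!·(1−ρ)²) = 0.210648·9.11016·0.3111/(120·0.47455)
= 0.01048

Final: 0.01048


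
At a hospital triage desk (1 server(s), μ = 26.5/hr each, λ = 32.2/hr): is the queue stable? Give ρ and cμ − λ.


Total capacity cμ = 1·26.5 = 26.50/hr
ρ = λ/(cμ) = 32.2/26.50 = 1.2151
Stable ⇔ ρ < 1: NO
Spare capacity = cμ − λ = 26.50 − 32.2 = -5.70/hr

Final: ρ = 1.2151; unstable; margin = -5.70/hr


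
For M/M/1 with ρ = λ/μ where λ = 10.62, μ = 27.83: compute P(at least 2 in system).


ρ = 10.62/27.83 = 0.3816
P(N ≥ n) = ρ^n = 0.3816^2 = 0.145621

Final: 0.145621


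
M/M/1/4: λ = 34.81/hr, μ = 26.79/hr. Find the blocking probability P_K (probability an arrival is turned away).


ρ = λ/μ = 34.81/26.79 = 1.2994
P_K = (1−ρ)ρ^K/(1−ρ^(K+1)) = (-0.2994·2.850528)/(1 − 3.703877)
= -0.853349/-2.703877 = 0.315602

Final: 0.315602


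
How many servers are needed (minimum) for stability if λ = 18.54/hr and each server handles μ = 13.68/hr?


Stability requires cμ > λ ⇔ c > λ/μ.
λ/μ = 18.54/13.68 = 1.3553
Minimum integer c = ⌊1.3553⌋ + 1 = 2
Check: 2·13.68 = 27.36 > 18.54, while 1·13.68 = 13.68 ≤ 18.54

Final: 2 servers


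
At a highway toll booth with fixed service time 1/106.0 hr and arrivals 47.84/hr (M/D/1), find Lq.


ρ = 47.84/106.0 = 0.4513
M/D/1: Lq = ρ²/(2(1−ρ)) = 0.2037/(2·0.5487) = 0.18562

Final: 0.18562


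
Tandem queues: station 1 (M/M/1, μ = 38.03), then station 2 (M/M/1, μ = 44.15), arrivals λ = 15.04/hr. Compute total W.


Each node sees arrival rate λ = 15.04/hr (tandem ⇒ throughput preserved).
W₁ = 1/(μ₁−λ) = 1/(38.03−15.04) = 0.04350 hr
W₂ = 1/(μ₂−λ) = 1/(44.15−15.04) = 0.03435 hr
W_total = W₁ + W₂ = 0.04350 + 0.03435 = 0.07785 hr

Final: 0.07785 hr


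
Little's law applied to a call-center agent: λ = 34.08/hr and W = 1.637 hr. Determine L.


L = λW = 34.08·1.637 = 55.7890

Final: 55.7890


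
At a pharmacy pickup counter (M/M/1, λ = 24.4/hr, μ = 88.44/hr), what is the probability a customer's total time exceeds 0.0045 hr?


W ~ Exponential(μ−λ) for M/M/1.
μ − λ = 88.44 − 24.4 = 64.0400
P(W > t) = e^{−(μ−λ)t} = e^{−0.2882} = 0.749627

Final: 0.749627


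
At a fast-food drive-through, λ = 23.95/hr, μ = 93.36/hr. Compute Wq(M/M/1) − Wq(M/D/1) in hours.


ρ = 23.95/93.36 = 0.2565
Wq(M/M/1) = ρ/(μ−λ) = 0.2565/69.41 = 0.003696 hr
Wq(M/D/1) = ρ/(2(μ−λ)) = 0.001848 hr
Savings = 0.003696 − 0.001848 = 0.001848 hr

Final: 0.001848 hr


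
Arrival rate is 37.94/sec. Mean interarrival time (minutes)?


Mean interarrival time = 1/λ = 1/37.94 second = 0.02636 second
In minutes: 0.02636 × 0.0166667 = 0.0004393 min

Final: 0.0004393 min


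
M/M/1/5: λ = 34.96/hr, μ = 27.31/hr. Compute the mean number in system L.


ρ = 34.96/27.31 = 1.2801
L = ρ[1 − (K+1)ρ^K + Kρ^(K+1)] / [(1−ρ)(1−ρ^(K+1))]
Numerator: 1.2801·(1 − 6·3.437547 + 5·4.400463) = 3.042880
Denominator: (-0.2801)·(-3.400463) = 0.952528
L = 3.042880/0.952528 = 3.1945

Final: 3.1945


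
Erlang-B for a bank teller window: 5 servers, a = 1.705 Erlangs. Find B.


B(c,a) = (a^c/c!) / Σ_{k=0}^{c} a^k/k!
a^5/5! = 0.120072
Σ terms (k=0..5): 1.00000 + 1.70500 + 1.45351 + 0.82608 + 0.35212 + 0.12007 = 5.456780
B = 0.120072/5.456780 = 0.022004

Final: 0.022004


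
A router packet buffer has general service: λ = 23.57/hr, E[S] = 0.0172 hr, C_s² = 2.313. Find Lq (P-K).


ρ = λ·E[S] = 23.57·0.0172 = 0.4054
Lq = ρ²(1+C_s²)/(2(1−ρ)) = 0.1644·(1+2.313)/(2·0.5946)
= 0.1644·3.3130/1.1892 = 0.45787

Final: 0.45787


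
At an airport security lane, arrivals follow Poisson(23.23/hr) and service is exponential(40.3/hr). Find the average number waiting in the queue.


ρ = 23.23/40.3 = 0.5764
Lq = ρ²/(1−ρ) = 0.3323/0.4236 = 0.7844

Final: 0.7844


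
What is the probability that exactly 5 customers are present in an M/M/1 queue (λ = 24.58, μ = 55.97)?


ρ = 24.58/55.97 = 0.4392
P_n = (1−ρ)·ρ^n = (1 − 0.4392)·0.4392^5 = 0.5608·0.016336 = 0.009162

Final: 0.009162


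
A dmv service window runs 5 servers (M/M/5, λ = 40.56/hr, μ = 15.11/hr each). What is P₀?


a = λ/μ = 40.56/15.11 = 2.6843; ρ = a/c = 0.5369
Σ_{k=0}^{4} a^k/k! (terms k=0..4) = 1.00000 + 2.68432 + 3.60277 + 3.22366 + 2.16333 = 12.67408
Tail: a^5/(5!(1−ρ)) = 139.36939/(120·0.4631) = 2.50771
P₀ = 1/(12.67408 + 2.50771) = 1/15.18178 = 0.065868

Final: 0.065868


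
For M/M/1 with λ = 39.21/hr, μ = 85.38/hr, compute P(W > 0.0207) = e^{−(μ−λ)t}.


W ~ Exponential(μ−λ) for M/M/1.
μ − λ = 85.38 − 39.21 = 46.1700
P(W > t) = e^{−(μ−λ)t} = e^{−0.9557} = 0.384536

Final: 0.384536


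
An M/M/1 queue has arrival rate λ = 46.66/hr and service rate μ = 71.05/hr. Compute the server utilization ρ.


ρ = λ/μ = 46.66/71.05 = 0.6567

Final: 0.6567


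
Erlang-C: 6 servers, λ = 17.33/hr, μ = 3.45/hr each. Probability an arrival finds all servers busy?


a = λ/μ = 5.0232; ρ = a/6 = 0.8372
P₀ = 0.004348 (from M/M/c formula)
C(c,a) = [a^c/(c!(1−ρ))]·P₀ = [16064.85485/(720·0.1628)]·0.004348
= 137.05180·0.004348 = 0.595890

Final: 0.595890


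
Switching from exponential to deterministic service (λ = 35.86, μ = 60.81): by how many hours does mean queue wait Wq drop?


ρ = 35.86/60.81 = 0.5897
Wq(M/M/1) = ρ/(μ−λ) = 0.5897/24.95 = 0.02364 hr
Wq(M/D/1) = ρ/(2(μ−λ)) = 0.01182 hr
Savings = 0.02364 − 0.01182 = 0.01182 hr

Final: 0.01182 hr


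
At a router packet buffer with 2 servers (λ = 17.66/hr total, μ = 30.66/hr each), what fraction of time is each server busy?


ρ = λ/(cμ) = 17.66/(2·30.66) = 17.66/61.32 = 0.2880

Final: 0.2880


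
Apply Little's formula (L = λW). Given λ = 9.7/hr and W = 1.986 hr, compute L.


L = λW = 9.7·1.986 = 19.2642

Final: 19.2642


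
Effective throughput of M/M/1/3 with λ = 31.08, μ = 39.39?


ρ = 0.7890; P_K = (1−ρ)ρ^3/(1−ρ^4) = 0.169224
λ_eff = λ(1 − P_K) = 31.08·(1 − 0.169224) = 31.08·0.830776 = 25.8205 /hr

Final: 25.8205 /hr


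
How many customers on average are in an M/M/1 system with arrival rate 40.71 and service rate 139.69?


ρ = λ/μ = 40.71/139.69 = 0.2914
L = ρ/(1−ρ) = 0.2914/(1 − 0.2914) = 0.2914/0.7086 = 0.4113

Final: 0.4113


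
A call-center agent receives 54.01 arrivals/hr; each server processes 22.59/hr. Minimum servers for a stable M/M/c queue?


Stability requires cμ > λ ⇔ c > λ/μ.
λ/μ = 54.01/22.59 = 2.3909
Minimum integer c = ⌊2.3909⌋ + 1 = 3
Check: 3·22.59 = 67.77 > 54.01, while 2·22.59 = 45.18 ≤ 54.01

Final: 3 servers


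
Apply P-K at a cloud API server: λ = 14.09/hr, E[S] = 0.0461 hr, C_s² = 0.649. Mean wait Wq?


ρ = λ·E[S] = 14.09·0.0461 = 0.6495
E[S²] = E[S]²(1+C_s²) = 0.0461²·(1+0.649) = 0.003504
Wq = λ·E[S²]/(2(1−ρ)) = 14.09·0.003504/(2·0.3505) = 0.07045 hr

Final: 0.07045 hr


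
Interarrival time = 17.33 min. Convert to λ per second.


λ = 1/(interarrival time) in consistent units.
1 second = 0.0166667 min, so λ = 0.0166667/17.33 = 0.0009617 per second

Final: 0.0009617 /sec


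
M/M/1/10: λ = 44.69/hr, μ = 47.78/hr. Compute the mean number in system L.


ρ = 44.69/47.78 = 0.9353
L = ρ[1 − (K+1)ρ^K + Kρ^(K+1)] / [(1−ρ)(1−ρ^(K+1))]
Numerator: 0.9353·(1 − 11·0.512439 + 10·0.479299) = 0.146061
Denominator: (0.06467)·(0.520701) = 0.033674
L = 0.146061/0.033674 = 4.3374

Final: 4.3374
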